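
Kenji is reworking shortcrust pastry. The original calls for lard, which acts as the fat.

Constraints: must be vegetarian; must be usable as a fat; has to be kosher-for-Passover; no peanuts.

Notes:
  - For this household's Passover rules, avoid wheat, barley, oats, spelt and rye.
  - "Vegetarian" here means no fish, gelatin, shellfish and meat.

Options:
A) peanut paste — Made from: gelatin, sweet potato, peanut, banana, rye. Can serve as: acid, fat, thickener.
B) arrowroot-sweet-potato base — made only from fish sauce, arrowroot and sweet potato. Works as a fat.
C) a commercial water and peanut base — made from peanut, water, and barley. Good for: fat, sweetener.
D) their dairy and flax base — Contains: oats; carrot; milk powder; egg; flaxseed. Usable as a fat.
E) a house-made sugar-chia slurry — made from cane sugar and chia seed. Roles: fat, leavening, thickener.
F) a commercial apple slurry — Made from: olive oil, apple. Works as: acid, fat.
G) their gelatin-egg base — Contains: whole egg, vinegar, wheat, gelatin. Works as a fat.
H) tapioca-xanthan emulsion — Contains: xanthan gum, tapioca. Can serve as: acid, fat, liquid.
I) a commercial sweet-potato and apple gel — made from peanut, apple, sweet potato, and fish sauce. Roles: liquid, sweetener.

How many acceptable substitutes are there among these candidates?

A: has rye, so not kosher-for-Passover; has gelatin, so not vegetarian (and 1 more) — reject
B: has fish sauce, so not vegetarian — no
C: has barley, so not kosher-for-Passover; has peanut, so not peanut-free — out
D: has oats, so not kosher-for-Passover — no
E: all constraints satisfied — valid
F: every rule checks out — valid
G: has wheat, so not kosher-for-Passover; has gelatin, so not vegetarian — reject
H: only tapioca and xanthan gum; none excluded — valid
I: not usable as a fat; has fish sauce, so not vegetarian (and 1 more) — no

3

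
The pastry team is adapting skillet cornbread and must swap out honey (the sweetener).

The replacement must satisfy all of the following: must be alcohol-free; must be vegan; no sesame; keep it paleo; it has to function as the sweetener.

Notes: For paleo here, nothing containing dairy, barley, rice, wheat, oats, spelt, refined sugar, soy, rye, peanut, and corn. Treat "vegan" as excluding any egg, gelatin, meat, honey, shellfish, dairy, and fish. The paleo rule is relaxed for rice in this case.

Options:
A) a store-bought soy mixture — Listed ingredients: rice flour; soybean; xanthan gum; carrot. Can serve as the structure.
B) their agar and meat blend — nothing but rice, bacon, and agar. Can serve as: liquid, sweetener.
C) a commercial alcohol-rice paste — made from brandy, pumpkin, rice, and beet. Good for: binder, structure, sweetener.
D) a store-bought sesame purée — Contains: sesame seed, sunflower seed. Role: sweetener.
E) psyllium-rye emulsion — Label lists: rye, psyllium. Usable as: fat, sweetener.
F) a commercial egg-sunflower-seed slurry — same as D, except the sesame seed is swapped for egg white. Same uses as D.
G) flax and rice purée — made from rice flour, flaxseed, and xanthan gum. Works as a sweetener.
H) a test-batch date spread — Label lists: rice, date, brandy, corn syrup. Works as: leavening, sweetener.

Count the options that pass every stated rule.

A: not usable as a sweetener; has soybean, so not paleo — out
B: has bacon, so not vegan — reject
C: has brandy, so not alcohol-free — no
D: has sesame seed, so not sesame-free — reject
E: has rye, so not paleo — out
F: has egg white, so not vegan — no
G: rice is permitted under the paleo carve-out; nothing else excluded — valid
H: has corn syrup, so not paleo; has brandy, so not alcohol-free — reject

1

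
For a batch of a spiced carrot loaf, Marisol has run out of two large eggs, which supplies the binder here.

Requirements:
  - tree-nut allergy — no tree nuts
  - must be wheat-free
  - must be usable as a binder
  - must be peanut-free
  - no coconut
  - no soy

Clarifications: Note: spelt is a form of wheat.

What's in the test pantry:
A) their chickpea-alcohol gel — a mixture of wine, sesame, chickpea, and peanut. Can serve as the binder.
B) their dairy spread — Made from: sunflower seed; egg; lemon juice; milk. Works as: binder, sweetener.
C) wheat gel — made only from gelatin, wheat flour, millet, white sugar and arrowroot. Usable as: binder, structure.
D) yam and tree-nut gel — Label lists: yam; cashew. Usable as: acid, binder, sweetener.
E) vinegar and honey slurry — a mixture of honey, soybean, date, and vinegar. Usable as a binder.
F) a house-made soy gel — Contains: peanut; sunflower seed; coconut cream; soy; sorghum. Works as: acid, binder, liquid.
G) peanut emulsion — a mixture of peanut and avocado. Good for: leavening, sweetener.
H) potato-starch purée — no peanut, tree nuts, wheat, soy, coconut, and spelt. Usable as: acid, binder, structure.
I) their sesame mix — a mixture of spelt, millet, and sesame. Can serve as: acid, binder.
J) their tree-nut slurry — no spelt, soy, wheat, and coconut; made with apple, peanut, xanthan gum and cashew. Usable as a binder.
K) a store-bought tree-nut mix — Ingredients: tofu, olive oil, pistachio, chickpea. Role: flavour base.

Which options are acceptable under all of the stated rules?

A: has peanut, so not peanut-free — out
B: no tree nuts, no soy — keep
C: has wheat flour, so not wheat-free — reject
D: has cashew, so not tree-nut-free — no
E: has soybean, so not soy-free — out
F: has peanut, so not peanut-free; has soy, so not soy-free (and 1 more) — no
G: not usable as a binder; has peanut, so not peanut-free — reject
H: works as a binder, no coconut, no tree nuts — valid
I: has spelt, so not wheat-free — out
J: has peanut, so not peanut-free; has cashew, so not tree-nut-free — no
K: not usable as a binder; has pistachio, so not tree-nut-free (and 1 more) — reject

B, H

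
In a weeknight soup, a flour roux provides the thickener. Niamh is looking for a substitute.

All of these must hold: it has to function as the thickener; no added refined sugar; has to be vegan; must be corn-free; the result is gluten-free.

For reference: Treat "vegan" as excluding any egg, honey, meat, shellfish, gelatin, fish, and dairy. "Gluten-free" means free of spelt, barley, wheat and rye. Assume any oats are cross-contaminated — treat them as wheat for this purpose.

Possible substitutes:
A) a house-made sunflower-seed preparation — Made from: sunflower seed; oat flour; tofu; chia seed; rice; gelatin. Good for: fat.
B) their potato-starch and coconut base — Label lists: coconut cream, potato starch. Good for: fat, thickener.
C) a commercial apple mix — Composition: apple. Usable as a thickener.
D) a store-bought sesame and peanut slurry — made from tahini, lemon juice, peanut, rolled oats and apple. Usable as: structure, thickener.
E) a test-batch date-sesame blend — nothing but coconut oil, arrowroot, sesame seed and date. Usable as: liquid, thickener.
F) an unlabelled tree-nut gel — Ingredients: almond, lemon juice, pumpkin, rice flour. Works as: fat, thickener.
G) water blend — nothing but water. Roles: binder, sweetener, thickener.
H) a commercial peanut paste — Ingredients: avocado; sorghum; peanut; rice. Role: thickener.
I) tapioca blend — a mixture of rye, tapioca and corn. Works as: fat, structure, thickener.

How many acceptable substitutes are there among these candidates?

A: not usable as a thickener; has gelatin, so not vegan (and 1 more) — out
B: no refined sugar, gluten-free — keep
C: works as a thickener, no corn, no refined sugar — valid
D: has rolled oats, so not gluten-free — no
E: coconut oil and sesame seed etc. — none of it excluded — valid
F: no corn, no refined sugar — OK
G: nothing on the exclusion list — OK
H: nothing on the exclusion list — OK
I: has rye, so not gluten-free; has corn, so not corn-free — no

6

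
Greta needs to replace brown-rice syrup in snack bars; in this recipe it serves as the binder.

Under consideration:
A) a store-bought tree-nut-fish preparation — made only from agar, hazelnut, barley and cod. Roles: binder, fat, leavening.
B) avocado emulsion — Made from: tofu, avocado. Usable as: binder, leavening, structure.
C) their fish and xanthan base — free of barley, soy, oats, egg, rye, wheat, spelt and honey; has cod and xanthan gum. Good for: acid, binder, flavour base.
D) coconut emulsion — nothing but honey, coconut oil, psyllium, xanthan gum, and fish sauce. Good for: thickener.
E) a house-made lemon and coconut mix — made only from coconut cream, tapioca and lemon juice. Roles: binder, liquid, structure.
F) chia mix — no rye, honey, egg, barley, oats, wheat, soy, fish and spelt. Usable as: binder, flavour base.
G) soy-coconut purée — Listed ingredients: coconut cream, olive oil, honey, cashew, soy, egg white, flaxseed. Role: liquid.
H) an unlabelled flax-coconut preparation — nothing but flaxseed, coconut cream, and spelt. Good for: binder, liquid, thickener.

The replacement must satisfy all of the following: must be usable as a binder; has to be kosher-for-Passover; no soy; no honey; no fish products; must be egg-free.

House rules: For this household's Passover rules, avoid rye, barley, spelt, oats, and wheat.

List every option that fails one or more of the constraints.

A, B, C, D, G, H

A: has barley, so not kosher-for-Passover; has cod, so not fish-free — no
B: has tofu, so not soy-free — out
C: has cod, so not fish-free — reject
D: not usable as a binder; has fish sauce, so not fish-free (and 1 more) — out
E: works as a binder, no egg, no soy — OK
F: nothing on the exclusion list — valid
G: not usable as a binder; has soy, so not soy-free (and 2 more) — no
H: has spelt, so not kosher-for-Passover — no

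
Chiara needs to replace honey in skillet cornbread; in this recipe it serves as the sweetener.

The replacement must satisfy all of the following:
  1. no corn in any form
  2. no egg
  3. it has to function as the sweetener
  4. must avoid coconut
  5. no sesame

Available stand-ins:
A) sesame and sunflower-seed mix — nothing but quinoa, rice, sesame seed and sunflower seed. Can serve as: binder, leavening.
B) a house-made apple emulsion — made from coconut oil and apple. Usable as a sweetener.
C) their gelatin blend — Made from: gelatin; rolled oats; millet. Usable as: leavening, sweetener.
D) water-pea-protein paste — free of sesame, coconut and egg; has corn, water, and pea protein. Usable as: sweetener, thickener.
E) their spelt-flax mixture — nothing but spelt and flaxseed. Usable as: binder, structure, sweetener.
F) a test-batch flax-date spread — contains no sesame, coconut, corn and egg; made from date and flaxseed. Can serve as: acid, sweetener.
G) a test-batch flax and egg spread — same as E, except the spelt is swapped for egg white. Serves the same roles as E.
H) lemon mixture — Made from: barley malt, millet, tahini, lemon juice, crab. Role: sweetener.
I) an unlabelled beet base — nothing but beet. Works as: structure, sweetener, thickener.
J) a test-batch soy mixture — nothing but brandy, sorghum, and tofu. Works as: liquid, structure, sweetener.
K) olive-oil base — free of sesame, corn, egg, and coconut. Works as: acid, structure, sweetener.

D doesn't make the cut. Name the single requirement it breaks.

corn-free

usable as a sweetener: satisfied
sesame-free: satisfied
coconut-free: satisfied
corn-free: has corn — fails
egg-free: satisfied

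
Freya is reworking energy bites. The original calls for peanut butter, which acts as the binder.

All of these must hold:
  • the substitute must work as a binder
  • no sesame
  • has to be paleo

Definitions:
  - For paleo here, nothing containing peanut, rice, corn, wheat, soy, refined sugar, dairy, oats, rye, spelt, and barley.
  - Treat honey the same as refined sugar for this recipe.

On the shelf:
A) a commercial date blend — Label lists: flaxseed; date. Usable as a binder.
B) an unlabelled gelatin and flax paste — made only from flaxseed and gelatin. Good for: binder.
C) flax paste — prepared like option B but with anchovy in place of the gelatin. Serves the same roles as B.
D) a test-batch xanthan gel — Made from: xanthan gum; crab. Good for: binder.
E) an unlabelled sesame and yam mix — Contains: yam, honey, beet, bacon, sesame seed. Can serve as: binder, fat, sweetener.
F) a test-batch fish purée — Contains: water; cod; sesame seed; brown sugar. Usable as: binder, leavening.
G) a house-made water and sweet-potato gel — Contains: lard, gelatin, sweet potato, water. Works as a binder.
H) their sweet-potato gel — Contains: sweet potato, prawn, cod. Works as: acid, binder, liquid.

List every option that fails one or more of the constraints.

A: only flaxseed and date; none excluded — valid
B: only gelatin and flaxseed; none excluded — OK
C: works as a binder, no sesame, paleo — OK
D: all constraints satisfied — keep
E: has honey, so not paleo; has sesame seed, so not sesame-free — no
F: has brown sugar, so not paleo; has sesame seed, so not sesame-free — no
G: gelatin and lard etc. — none of it excluded — OK
H: only cod, prawn, and sweet potato; none excluded — valid

E, F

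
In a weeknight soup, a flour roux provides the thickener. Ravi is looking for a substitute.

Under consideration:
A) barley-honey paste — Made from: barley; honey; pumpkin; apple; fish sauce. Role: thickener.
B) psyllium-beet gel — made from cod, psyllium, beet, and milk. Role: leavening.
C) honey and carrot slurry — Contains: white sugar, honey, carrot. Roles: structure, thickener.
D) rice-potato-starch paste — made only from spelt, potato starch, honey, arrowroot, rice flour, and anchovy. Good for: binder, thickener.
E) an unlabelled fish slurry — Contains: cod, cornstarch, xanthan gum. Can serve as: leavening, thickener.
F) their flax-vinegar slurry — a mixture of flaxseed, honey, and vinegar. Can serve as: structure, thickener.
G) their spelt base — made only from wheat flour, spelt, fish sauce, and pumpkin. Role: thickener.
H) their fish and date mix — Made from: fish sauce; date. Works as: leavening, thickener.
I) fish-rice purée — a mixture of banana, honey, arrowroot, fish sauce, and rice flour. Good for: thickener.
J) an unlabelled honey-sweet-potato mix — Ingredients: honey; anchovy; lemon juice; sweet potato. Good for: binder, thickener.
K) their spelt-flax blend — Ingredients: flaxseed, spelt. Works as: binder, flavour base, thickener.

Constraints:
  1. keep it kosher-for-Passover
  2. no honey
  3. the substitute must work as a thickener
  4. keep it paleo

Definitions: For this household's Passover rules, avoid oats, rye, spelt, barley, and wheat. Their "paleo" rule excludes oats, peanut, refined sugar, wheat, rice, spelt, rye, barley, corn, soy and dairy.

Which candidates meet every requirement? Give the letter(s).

H

A: has barley, so not kosher-for-Passover; has barley, so not paleo (and 1 more) — no
B: not usable as a thickener; has milk, so not paleo — reject
C: has white sugar, so not paleo; has honey, so not honey-free — reject
D: has spelt, so not kosher-for-Passover; has rice flour, so not paleo (and 1 more) — out
E: has cornstarch, so not paleo — reject
F: has honey, so not honey-free — no
G: has spelt, so not kosher-for-Passover; has spelt, so not paleo — no
H: only fish sauce and date; none excluded — OK
I: has rice flour, so not paleo; has honey, so not honey-free — reject
J: has honey, so not honey-free — no
K: has spelt, so not kosher-for-Passover; has spelt, so not paleo — reject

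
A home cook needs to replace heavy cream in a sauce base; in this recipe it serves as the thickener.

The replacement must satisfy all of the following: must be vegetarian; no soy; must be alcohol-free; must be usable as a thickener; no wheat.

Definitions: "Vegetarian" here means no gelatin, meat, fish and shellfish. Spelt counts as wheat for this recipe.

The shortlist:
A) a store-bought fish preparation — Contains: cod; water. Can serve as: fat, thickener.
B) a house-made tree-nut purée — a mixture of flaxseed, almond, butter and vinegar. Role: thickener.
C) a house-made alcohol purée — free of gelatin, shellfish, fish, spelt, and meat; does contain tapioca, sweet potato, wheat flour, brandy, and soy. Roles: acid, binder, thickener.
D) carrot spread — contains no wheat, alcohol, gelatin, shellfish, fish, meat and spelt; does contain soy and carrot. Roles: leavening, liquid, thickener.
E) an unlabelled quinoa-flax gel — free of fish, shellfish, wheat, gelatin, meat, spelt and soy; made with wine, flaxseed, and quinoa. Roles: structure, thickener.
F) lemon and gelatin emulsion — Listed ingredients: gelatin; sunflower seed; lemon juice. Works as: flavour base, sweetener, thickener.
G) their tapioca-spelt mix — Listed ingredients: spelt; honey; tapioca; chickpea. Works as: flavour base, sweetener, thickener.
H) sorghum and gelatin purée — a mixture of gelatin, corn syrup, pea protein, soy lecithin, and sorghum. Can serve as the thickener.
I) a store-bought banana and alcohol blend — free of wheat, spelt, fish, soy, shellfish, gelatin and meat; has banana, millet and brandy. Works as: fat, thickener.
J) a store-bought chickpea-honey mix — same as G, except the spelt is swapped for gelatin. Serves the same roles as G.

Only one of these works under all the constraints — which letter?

B

A: has cod, so not vegetarian — out
B: works as a thickener, vegetarian, no soy — valid
C: has wheat flour, so not wheat-free; has soy, so not soy-free (and 1 more) — no
D: has soy, so not soy-free — reject
E: has wine, so not alcohol-free — out
F: has gelatin, so not vegetarian — out
G: has spelt, so not wheat-free — out
H: has gelatin, so not vegetarian; has soy lecithin, so not soy-free — out
I: has brandy, so not alcohol-free — no
J: has gelatin, so not vegetarian — no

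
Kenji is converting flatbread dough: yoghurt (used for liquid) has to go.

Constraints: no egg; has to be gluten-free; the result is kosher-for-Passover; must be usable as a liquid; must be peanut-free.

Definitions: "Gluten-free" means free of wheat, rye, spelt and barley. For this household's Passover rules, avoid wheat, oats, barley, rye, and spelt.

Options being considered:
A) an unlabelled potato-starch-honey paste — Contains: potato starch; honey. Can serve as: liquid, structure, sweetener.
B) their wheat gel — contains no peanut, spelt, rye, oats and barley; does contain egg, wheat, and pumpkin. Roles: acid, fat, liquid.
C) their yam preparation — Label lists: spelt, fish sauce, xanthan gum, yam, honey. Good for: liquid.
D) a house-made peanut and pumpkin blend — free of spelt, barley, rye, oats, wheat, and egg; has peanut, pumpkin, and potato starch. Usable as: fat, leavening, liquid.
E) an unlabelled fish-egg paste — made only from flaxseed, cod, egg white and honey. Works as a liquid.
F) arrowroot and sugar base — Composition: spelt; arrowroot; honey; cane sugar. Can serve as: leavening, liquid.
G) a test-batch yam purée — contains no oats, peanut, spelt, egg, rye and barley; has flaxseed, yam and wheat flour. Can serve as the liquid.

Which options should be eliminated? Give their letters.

A: kosher-for-Passover, no peanut — OK
B: has wheat, so not gluten-free; has wheat, so not kosher-for-Passover (and 1 more) — reject
C: has spelt, so not gluten-free; has spelt, so not kosher-for-Passover — out
D: has peanut, so not peanut-free — out
E: has egg white, so not egg-free — no
F: has spelt, so not gluten-free; has spelt, so not kosher-for-Passover — out
G: has wheat flour, so not gluten-free; has wheat flour, so not kosher-for-Passover — reject

B, C, D, E, F, G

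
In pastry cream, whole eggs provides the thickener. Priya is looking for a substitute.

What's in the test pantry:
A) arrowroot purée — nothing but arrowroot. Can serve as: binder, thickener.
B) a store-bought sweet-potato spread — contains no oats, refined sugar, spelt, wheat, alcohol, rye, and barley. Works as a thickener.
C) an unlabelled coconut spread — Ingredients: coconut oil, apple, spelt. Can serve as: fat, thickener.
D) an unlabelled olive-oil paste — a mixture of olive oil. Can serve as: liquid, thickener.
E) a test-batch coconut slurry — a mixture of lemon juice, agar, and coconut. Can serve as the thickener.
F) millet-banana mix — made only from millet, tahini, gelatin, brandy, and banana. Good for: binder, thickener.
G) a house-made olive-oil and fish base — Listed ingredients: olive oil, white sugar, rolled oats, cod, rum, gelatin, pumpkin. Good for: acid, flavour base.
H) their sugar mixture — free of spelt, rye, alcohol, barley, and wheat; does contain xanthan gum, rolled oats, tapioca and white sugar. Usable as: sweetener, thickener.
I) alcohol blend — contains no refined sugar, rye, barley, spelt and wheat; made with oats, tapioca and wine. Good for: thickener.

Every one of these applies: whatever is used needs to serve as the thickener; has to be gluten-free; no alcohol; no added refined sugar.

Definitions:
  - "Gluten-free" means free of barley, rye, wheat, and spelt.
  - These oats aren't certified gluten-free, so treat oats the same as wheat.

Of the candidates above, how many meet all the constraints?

4

A: nothing on the exclusion list — OK
B: every rule checks out — keep
C: has spelt, so not gluten-free — no
D: only olive oil; none excluded — keep
E: all constraints satisfied — keep
F: has brandy, so not alcohol-free — out
G: not usable as a thickener; has rolled oats, so not gluten-free (and 2 more) — reject
H: has rolled oats, so not gluten-free; has white sugar, so not no-added-sugar — no
I: has oats, so not gluten-free; has wine, so not alcohol-free — no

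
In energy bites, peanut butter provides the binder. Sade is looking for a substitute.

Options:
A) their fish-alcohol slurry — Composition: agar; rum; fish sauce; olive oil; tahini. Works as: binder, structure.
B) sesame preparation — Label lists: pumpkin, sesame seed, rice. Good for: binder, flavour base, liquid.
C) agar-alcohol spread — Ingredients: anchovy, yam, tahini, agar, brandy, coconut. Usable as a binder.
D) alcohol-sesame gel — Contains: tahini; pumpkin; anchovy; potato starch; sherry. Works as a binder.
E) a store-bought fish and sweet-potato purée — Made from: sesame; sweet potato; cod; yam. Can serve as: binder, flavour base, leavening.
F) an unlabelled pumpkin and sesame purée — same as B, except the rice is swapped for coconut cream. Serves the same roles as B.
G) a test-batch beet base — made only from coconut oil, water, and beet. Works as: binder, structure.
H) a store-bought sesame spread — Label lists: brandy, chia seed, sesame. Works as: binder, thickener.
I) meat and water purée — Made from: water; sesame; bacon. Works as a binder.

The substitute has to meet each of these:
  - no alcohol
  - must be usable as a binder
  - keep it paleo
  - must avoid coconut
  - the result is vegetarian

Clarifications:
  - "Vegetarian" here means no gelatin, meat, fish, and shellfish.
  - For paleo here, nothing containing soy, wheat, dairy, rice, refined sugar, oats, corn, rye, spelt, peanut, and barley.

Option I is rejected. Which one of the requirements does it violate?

vegetarian

usable as a binder: satisfied
vegetarian: has bacon — fails
paleo: satisfied
coconut-free: satisfied
alcohol-free: satisfied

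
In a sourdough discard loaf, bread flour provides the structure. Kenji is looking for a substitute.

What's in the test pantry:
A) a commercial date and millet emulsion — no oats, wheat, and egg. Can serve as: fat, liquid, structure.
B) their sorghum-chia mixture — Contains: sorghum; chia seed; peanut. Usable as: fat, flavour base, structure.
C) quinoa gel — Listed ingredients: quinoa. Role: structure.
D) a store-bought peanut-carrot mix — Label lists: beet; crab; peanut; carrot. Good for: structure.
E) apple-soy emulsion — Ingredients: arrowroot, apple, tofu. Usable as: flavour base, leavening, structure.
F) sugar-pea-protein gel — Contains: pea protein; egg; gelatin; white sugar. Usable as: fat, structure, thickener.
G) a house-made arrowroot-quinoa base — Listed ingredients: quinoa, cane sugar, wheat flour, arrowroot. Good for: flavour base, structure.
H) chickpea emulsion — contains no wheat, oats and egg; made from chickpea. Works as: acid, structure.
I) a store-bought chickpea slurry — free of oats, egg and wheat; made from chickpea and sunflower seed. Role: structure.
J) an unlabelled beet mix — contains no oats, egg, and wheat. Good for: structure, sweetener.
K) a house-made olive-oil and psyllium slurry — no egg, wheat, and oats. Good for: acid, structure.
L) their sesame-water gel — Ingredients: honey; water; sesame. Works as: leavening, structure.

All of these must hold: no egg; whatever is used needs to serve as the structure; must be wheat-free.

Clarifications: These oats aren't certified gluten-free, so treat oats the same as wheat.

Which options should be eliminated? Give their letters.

F, G

A: wheat-free, no egg — valid
B: only peanut, chia seed, and sorghum; none excluded — OK
C: no egg, wheat-free — valid
D: nothing on the exclusion list — valid
E: nothing on the exclusion list — valid
F: has egg, so not egg-free — reject
G: has wheat flour, so not wheat-free — reject
H: every rule checks out — keep
I: no egg, wheat-free — valid
J: all constraints satisfied — valid
K: no egg, wheat-free — valid
L: wheat-free, no egg — valid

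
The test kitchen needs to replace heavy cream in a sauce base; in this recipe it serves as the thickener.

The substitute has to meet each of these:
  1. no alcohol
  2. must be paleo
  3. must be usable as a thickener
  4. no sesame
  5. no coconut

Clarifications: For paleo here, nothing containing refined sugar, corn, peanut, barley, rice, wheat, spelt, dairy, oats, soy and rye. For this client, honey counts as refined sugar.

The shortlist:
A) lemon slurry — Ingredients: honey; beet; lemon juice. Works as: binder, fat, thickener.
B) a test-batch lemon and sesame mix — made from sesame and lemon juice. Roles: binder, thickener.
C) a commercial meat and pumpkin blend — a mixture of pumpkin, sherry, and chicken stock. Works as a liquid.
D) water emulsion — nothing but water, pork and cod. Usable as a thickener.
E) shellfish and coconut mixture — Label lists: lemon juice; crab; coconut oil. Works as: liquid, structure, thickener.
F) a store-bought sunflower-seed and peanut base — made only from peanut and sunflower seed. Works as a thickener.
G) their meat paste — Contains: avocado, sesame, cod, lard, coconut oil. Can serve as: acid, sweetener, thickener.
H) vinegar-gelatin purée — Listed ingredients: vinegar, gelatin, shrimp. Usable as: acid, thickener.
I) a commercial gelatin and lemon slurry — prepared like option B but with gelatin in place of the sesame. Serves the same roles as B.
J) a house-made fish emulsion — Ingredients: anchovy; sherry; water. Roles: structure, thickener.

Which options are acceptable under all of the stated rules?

A: has honey, so not paleo — no
B: has sesame, so not sesame-free — no
C: not usable as a thickener; has sherry, so not alcohol-free — reject
D: paleo, no alcohol — keep
E: has coconut oil, so not coconut-free — no
F: has peanut, so not paleo — reject
G: has sesame, so not sesame-free; has coconut oil, so not coconut-free — reject
H: every rule checks out — OK
I: works as a thickener, no sesame, paleo — keep
J: has sherry, so not alcohol-free — out

D, H, I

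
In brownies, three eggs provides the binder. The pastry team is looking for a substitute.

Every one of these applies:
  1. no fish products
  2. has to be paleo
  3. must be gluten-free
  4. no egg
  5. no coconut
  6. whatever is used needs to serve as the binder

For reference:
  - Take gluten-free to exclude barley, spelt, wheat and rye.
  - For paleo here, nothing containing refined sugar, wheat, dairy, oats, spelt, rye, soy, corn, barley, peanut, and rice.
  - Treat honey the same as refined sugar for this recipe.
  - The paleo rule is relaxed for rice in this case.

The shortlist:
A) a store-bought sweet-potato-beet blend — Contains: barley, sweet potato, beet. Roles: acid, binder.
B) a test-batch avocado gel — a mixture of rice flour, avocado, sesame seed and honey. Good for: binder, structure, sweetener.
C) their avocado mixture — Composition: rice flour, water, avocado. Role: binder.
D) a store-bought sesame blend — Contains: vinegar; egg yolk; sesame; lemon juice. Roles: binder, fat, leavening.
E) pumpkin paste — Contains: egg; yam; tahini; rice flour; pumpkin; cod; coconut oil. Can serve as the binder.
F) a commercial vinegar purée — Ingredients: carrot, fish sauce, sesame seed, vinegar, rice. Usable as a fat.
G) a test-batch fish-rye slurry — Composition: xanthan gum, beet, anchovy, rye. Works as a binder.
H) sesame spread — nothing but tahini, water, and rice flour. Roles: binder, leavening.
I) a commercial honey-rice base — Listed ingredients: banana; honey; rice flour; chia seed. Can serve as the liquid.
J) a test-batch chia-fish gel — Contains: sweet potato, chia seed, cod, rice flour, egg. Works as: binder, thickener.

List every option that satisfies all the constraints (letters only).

C, H

A: has barley, so not gluten-free; has barley, so not paleo — reject
B: has honey, so not paleo — reject
C: rice is permitted under the paleo carve-out; nothing else excluded — valid
D: has egg yolk, so not egg-free — out
E: has egg, so not egg-free; has coconut oil, so not coconut-free (and 1 more) — no
F: not usable as a binder; has fish sauce, so not fish-free — out
G: has rye, so not gluten-free; has rye, so not paleo (and 1 more) — no
H: rice is permitted under the paleo carve-out; nothing else excluded — valid
I: not usable as a binder; has honey, so not paleo — out
J: has egg, so not egg-free; has cod, so not fish-free — no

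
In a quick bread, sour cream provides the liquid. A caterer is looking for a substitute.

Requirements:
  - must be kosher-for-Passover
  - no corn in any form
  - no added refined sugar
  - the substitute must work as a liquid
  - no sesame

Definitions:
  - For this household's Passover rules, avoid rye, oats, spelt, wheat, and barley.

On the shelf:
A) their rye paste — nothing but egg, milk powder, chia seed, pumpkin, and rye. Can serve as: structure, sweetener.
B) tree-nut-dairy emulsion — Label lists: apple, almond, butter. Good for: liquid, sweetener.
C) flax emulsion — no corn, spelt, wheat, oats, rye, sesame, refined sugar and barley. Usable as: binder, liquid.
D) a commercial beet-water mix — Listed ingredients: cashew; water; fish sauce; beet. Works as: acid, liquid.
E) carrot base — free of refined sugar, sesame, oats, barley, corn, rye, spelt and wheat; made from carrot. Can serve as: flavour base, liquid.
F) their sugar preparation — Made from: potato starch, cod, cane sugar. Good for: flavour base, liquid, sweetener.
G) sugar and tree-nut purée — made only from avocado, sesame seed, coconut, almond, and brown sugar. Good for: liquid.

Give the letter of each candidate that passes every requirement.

A: not usable as a liquid; has rye, so not kosher-for-Passover — out
B: all constraints satisfied — valid
C: no corn, kosher-for-Passover — valid
D: every rule checks out — keep
E: works as a liquid, no refined sugar, no corn — OK
F: has cane sugar, so not no-added-sugar — reject
G: has brown sugar, so not no-added-sugar; has sesame seed, so not sesame-free — out

B, C, D, E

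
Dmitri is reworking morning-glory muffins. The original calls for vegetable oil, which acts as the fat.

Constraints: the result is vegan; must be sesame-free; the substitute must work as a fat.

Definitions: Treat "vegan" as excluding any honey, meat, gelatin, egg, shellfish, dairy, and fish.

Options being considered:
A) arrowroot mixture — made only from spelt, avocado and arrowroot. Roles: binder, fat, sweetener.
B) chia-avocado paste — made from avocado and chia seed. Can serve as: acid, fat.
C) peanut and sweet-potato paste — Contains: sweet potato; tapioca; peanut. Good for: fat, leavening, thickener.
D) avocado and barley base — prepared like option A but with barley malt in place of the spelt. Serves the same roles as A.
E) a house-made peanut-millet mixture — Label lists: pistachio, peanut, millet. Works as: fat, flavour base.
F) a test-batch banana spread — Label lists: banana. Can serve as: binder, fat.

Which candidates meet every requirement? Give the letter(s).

A, B, C, D, E, F

A: only spelt, arrowroot, and avocado; none excluded — OK
B: only chia seed and avocado; none excluded — OK
C: every rule checks out — valid
D: all constraints satisfied — OK
E: only peanut, pistachio, and millet; none excluded — valid
F: all constraints satisfied — OK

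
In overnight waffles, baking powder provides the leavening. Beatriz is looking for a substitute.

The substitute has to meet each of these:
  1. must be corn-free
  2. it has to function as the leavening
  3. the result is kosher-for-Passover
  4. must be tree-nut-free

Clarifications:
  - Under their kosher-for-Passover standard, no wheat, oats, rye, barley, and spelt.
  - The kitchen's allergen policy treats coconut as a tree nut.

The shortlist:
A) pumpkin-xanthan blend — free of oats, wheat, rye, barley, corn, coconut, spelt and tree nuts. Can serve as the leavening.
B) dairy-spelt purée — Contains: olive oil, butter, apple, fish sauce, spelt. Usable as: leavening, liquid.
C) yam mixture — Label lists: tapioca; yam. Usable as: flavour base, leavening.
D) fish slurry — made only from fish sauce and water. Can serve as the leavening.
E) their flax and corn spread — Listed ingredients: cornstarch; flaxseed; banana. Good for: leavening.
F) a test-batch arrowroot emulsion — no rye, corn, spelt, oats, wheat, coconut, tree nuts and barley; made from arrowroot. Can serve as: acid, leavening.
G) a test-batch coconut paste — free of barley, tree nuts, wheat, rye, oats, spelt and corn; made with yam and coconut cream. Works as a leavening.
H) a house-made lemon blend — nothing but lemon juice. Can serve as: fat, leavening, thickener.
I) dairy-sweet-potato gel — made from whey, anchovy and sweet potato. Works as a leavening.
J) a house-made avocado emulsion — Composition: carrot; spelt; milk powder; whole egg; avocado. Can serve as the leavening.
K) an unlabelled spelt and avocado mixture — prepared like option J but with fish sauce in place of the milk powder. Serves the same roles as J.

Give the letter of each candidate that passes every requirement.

A, C, D, F, H, I

A: every rule checks out — valid
B: has spelt, so not kosher-for-Passover — out
C: works as a leavening, no corn, tree-nut-free — keep
D: only fish sauce and water; none excluded — valid
E: has cornstarch, so not corn-free — reject
F: nothing on the exclusion list — OK
G: has coconut cream, so not tree-nut-free — reject
H: only lemon juice; none excluded — keep
I: only whey, anchovy, and sweet potato; none excluded — OK
J: has spelt, so not kosher-for-Passover — no
K: has spelt, so not kosher-for-Passover — reject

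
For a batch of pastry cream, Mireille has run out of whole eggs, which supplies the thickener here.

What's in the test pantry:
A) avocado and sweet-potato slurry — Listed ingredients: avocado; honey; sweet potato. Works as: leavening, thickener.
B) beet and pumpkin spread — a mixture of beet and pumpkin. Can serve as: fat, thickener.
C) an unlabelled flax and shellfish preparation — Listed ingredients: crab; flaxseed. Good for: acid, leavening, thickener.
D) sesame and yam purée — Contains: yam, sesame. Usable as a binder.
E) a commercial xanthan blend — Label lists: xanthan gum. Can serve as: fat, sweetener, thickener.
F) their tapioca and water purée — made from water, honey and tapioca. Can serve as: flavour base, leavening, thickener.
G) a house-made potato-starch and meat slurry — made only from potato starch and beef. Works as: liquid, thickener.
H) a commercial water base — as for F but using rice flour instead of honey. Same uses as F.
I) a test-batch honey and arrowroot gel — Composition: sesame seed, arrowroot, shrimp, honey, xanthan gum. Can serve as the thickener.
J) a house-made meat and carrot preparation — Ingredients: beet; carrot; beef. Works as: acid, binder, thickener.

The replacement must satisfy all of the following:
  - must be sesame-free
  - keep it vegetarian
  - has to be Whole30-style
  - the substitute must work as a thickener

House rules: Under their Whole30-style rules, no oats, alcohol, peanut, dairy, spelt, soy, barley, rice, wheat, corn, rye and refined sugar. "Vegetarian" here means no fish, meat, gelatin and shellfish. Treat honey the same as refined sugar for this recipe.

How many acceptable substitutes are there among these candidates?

2

A: has honey, so not Whole30-style — reject
B: works as a thickener, Whole30-style, vegetarian — valid
C: has crab, so not vegetarian — reject
D: not usable as a thickener; has sesame, so not sesame-free — reject
E: every rule checks out — OK
F: has honey, so not Whole30-style — no
G: has beef, so not vegetarian — reject
H: has rice flour, so not Whole30-style — no
I: has honey, so not Whole30-style; has shrimp, so not vegetarian (and 1 more) — reject
J: has beef, so not vegetarian — reject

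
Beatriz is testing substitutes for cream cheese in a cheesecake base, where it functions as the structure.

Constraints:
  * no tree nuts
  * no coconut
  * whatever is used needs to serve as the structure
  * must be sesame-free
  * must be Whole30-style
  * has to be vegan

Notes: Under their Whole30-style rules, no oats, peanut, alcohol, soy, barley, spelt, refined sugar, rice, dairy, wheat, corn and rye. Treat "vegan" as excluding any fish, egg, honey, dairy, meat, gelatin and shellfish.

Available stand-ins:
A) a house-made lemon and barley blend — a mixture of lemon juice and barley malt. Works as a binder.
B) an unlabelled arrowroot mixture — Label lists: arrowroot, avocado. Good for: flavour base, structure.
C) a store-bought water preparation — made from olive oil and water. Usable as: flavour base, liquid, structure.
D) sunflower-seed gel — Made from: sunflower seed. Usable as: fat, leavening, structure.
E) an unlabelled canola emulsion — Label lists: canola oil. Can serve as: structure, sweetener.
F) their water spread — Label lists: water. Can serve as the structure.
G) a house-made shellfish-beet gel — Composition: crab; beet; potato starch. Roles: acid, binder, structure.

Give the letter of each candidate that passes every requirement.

B, C, D, E, F

A: not usable as a structure; has barley malt, so not Whole30-style — no
B: every rule checks out — valid
C: works as a structure, vegan, no tree nuts — valid
D: only sunflower seed; none excluded — keep
E: works as a structure, vegan, no tree nuts — keep
F: all constraints satisfied — valid
G: has crab, so not vegan — out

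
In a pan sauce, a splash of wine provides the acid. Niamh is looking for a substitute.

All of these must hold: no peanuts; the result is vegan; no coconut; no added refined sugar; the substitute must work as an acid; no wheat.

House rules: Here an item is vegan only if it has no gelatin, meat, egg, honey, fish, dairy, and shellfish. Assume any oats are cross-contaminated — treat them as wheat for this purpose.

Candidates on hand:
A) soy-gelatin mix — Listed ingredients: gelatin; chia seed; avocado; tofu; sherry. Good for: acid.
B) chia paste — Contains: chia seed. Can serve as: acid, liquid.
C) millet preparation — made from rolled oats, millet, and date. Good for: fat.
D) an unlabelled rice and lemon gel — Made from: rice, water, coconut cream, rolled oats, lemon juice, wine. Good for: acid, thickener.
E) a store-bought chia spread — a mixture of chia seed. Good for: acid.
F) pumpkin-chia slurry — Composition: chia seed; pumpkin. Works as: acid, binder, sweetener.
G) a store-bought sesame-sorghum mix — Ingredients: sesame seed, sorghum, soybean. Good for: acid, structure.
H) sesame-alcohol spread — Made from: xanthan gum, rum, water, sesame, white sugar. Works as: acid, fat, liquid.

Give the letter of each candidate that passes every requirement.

A: has gelatin, so not vegan — no
B: nothing on the exclusion list — keep
C: not usable as an acid; has rolled oats, so not wheat-free — out
D: has rolled oats, so not wheat-free; has coconut cream, so not coconut-free — out
E: only chia seed; none excluded — OK
F: only chia seed and pumpkin; none excluded — keep
G: works as an acid, vegan, no refined sugar — OK
H: has white sugar, so not no-added-sugar — no

B, E, F, G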